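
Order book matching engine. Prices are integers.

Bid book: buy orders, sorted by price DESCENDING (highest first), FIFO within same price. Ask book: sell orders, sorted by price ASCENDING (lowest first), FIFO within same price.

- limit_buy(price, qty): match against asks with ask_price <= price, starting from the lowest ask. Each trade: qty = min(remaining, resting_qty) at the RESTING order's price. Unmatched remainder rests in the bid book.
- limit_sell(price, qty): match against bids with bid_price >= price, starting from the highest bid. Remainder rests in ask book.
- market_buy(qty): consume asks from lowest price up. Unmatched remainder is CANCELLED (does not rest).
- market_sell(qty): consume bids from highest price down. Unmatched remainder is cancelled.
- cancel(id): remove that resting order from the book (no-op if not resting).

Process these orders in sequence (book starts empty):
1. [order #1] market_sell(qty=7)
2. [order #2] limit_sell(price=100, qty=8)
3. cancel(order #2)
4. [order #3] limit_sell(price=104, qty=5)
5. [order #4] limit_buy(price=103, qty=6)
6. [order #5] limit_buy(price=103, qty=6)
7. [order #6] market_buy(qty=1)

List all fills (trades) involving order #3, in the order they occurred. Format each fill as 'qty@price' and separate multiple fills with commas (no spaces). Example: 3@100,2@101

Answer: 1@104

Derivation:
After op 1 [order #1] market_sell(qty=7): fills=none; bids=[-] asks=[-]
After op 2 [order #2] limit_sell(price=100, qty=8): fills=none; bids=[-] asks=[#2:8@100]
After op 3 cancel(order #2): fills=none; bids=[-] asks=[-]
After op 4 [order #3] limit_sell(price=104, qty=5): fills=none; bids=[-] asks=[#3:5@104]
After op 5 [order #4] limit_buy(price=103, qty=6): fills=none; bids=[#4:6@103] asks=[#3:5@104]
After op 6 [order #5] limit_buy(price=103, qty=6): fills=none; bids=[#4:6@103 #5:6@103] asks=[#3:5@104]
After op 7 [order #6] market_buy(qty=1): fills=#6x#3:1@104; bids=[#4:6@103 #5:6@103] asks=[#3:4@104]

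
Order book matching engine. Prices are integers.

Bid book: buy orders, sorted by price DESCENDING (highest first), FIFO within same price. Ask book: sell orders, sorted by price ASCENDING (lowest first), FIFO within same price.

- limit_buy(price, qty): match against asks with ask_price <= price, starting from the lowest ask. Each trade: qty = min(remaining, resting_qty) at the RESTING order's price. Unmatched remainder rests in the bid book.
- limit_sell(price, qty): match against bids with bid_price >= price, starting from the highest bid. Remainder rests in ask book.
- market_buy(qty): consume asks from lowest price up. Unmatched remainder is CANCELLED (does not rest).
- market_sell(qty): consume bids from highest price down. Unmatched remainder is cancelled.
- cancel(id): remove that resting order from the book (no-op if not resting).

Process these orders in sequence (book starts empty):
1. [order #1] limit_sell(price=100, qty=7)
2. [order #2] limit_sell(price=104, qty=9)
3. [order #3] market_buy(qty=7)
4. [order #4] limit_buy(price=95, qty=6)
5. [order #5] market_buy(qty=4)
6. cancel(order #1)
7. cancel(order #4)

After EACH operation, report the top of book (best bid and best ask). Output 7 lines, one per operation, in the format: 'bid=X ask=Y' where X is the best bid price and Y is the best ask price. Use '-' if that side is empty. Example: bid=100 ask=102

After op 1 [order #1] limit_sell(price=100, qty=7): fills=none; bids=[-] asks=[#1:7@100]
After op 2 [order #2] limit_sell(price=104, qty=9): fills=none; bids=[-] asks=[#1:7@100 #2:9@104]
After op 3 [order #3] market_buy(qty=7): fills=#3x#1:7@100; bids=[-] asks=[#2:9@104]
After op 4 [order #4] limit_buy(price=95, qty=6): fills=none; bids=[#4:6@95] asks=[#2:9@104]
After op 5 [order #5] market_buy(qty=4): fills=#5x#2:4@104; bids=[#4:6@95] asks=[#2:5@104]
After op 6 cancel(order #1): fills=none; bids=[#4:6@95] asks=[#2:5@104]
After op 7 cancel(order #4): fills=none; bids=[-] asks=[#2:5@104]

Answer: bid=- ask=100
bid=- ask=100
bid=- ask=104
bid=95 ask=104
bid=95 ask=104
bid=95 ask=104
bid=- ask=104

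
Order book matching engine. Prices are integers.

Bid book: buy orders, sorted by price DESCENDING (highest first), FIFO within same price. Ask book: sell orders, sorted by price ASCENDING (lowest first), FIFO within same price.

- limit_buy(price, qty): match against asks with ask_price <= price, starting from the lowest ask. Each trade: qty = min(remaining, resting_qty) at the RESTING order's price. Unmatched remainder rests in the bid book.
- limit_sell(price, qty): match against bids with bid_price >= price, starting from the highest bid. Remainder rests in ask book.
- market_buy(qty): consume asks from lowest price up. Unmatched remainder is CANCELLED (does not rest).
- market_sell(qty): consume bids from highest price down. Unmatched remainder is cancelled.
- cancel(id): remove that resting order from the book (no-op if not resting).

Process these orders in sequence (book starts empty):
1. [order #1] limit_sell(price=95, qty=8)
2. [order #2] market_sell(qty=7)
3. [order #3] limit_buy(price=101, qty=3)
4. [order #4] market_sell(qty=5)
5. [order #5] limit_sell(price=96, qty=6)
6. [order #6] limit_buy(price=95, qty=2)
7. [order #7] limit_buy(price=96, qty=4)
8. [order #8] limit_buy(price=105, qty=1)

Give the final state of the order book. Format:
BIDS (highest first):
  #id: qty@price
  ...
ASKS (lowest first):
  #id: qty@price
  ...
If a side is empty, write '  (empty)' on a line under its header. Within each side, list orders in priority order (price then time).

After op 1 [order #1] limit_sell(price=95, qty=8): fills=none; bids=[-] asks=[#1:8@95]
After op 2 [order #2] market_sell(qty=7): fills=none; bids=[-] asks=[#1:8@95]
After op 3 [order #3] limit_buy(price=101, qty=3): fills=#3x#1:3@95; bids=[-] asks=[#1:5@95]
After op 4 [order #4] market_sell(qty=5): fills=none; bids=[-] asks=[#1:5@95]
After op 5 [order #5] limit_sell(price=96, qty=6): fills=none; bids=[-] asks=[#1:5@95 #5:6@96]
After op 6 [order #6] limit_buy(price=95, qty=2): fills=#6x#1:2@95; bids=[-] asks=[#1:3@95 #5:6@96]
After op 7 [order #7] limit_buy(price=96, qty=4): fills=#7x#1:3@95 #7x#5:1@96; bids=[-] asks=[#5:5@96]
After op 8 [order #8] limit_buy(price=105, qty=1): fills=#8x#5:1@96; bids=[-] asks=[#5:4@96]

Answer: BIDS (highest first):
  (empty)
ASKS (lowest first):
  #5: 4@96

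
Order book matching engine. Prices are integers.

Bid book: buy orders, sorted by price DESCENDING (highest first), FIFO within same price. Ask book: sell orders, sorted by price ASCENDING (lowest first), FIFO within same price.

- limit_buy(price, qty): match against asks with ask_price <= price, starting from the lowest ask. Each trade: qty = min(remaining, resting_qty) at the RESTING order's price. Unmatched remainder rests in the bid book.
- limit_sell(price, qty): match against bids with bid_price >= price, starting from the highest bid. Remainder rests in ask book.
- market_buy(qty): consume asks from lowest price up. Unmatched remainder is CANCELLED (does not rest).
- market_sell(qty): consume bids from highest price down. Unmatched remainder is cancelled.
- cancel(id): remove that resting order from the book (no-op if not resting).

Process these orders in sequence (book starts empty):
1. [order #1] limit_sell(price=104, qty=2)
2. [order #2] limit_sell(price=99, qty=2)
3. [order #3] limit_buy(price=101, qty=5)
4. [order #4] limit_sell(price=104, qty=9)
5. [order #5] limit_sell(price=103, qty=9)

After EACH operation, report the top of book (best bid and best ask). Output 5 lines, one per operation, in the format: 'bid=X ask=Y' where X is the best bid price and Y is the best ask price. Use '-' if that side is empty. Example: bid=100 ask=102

Answer: bid=- ask=104
bid=- ask=99
bid=101 ask=104
bid=101 ask=104
bid=101 ask=103

Derivation:
After op 1 [order #1] limit_sell(price=104, qty=2): fills=none; bids=[-] asks=[#1:2@104]
After op 2 [order #2] limit_sell(price=99, qty=2): fills=none; bids=[-] asks=[#2:2@99 #1:2@104]
After op 3 [order #3] limit_buy(price=101, qty=5): fills=#3x#2:2@99; bids=[#3:3@101] asks=[#1:2@104]
After op 4 [order #4] limit_sell(price=104, qty=9): fills=none; bids=[#3:3@101] asks=[#1:2@104 #4:9@104]
After op 5 [order #5] limit_sell(price=103, qty=9): fills=none; bids=[#3:3@101] asks=[#5:9@103 #1:2@104 #4:9@104]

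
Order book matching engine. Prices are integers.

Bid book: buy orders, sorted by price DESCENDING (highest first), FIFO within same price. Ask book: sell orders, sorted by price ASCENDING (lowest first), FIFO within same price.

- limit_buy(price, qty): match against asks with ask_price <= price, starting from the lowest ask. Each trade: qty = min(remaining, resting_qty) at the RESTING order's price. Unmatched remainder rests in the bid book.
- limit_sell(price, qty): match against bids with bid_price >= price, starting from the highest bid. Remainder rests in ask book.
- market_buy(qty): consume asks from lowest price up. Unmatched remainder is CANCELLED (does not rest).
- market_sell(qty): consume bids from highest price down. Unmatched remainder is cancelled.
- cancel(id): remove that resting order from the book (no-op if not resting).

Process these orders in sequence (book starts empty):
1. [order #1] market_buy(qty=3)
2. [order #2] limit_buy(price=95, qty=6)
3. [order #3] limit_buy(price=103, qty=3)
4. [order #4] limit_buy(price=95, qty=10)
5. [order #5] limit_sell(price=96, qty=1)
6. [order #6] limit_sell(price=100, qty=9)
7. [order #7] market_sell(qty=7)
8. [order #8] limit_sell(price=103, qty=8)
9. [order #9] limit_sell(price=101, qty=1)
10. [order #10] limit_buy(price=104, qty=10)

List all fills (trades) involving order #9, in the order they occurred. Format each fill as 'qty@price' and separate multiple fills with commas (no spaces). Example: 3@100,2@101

Answer: 1@101

Derivation:
After op 1 [order #1] market_buy(qty=3): fills=none; bids=[-] asks=[-]
After op 2 [order #2] limit_buy(price=95, qty=6): fills=none; bids=[#2:6@95] asks=[-]
After op 3 [order #3] limit_buy(price=103, qty=3): fills=none; bids=[#3:3@103 #2:6@95] asks=[-]
After op 4 [order #4] limit_buy(price=95, qty=10): fills=none; bids=[#3:3@103 #2:6@95 #4:10@95] asks=[-]
After op 5 [order #5] limit_sell(price=96, qty=1): fills=#3x#5:1@103; bids=[#3:2@103 #2:6@95 #4:10@95] asks=[-]
After op 6 [order #6] limit_sell(price=100, qty=9): fills=#3x#6:2@103; bids=[#2:6@95 #4:10@95] asks=[#6:7@100]
After op 7 [order #7] market_sell(qty=7): fills=#2x#7:6@95 #4x#7:1@95; bids=[#4:9@95] asks=[#6:7@100]
After op 8 [order #8] limit_sell(price=103, qty=8): fills=none; bids=[#4:9@95] asks=[#6:7@100 #8:8@103]
After op 9 [order #9] limit_sell(price=101, qty=1): fills=none; bids=[#4:9@95] asks=[#6:7@100 #9:1@101 #8:8@103]
After op 10 [order #10] limit_buy(price=104, qty=10): fills=#10x#6:7@100 #10x#9:1@101 #10x#8:2@103; bids=[#4:9@95] asks=[#8:6@103]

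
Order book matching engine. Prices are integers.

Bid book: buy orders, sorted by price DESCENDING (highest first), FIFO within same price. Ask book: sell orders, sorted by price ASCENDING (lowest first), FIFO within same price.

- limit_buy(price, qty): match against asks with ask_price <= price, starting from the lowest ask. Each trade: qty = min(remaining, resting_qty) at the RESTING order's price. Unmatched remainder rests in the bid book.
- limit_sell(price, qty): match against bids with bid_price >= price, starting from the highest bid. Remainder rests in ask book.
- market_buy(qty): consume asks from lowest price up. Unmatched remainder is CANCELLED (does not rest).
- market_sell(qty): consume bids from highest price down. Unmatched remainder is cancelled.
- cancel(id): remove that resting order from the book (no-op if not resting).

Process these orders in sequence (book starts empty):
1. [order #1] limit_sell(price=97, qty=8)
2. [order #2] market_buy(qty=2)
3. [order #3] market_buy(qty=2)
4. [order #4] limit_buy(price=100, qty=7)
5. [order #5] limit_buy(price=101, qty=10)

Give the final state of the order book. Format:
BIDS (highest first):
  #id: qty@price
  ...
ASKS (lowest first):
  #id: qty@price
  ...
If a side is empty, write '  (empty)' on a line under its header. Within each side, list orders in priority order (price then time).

After op 1 [order #1] limit_sell(price=97, qty=8): fills=none; bids=[-] asks=[#1:8@97]
After op 2 [order #2] market_buy(qty=2): fills=#2x#1:2@97; bids=[-] asks=[#1:6@97]
After op 3 [order #3] market_buy(qty=2): fills=#3x#1:2@97; bids=[-] asks=[#1:4@97]
After op 4 [order #4] limit_buy(price=100, qty=7): fills=#4x#1:4@97; bids=[#4:3@100] asks=[-]
After op 5 [order #5] limit_buy(price=101, qty=10): fills=none; bids=[#5:10@101 #4:3@100] asks=[-]

Answer: BIDS (highest first):
  #5: 10@101
  #4: 3@100
ASKS (lowest first):
  (empty)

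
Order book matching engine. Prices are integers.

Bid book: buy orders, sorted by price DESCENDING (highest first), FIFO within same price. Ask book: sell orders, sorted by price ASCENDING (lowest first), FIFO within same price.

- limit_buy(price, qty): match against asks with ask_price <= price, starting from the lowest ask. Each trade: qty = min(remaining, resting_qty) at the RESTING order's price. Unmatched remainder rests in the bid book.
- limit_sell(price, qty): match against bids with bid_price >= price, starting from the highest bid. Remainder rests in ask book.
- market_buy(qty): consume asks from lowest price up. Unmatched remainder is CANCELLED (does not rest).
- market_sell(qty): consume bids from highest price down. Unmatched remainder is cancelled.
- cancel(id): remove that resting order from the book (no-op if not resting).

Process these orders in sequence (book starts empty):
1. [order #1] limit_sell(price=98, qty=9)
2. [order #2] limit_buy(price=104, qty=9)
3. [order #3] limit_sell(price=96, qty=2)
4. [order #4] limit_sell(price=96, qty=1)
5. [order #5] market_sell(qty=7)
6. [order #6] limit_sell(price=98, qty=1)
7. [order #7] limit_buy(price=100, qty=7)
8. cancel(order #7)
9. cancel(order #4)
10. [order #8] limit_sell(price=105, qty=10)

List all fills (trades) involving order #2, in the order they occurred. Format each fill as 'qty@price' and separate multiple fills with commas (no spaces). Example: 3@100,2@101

After op 1 [order #1] limit_sell(price=98, qty=9): fills=none; bids=[-] asks=[#1:9@98]
After op 2 [order #2] limit_buy(price=104, qty=9): fills=#2x#1:9@98; bids=[-] asks=[-]
After op 3 [order #3] limit_sell(price=96, qty=2): fills=none; bids=[-] asks=[#3:2@96]
After op 4 [order #4] limit_sell(price=96, qty=1): fills=none; bids=[-] asks=[#3:2@96 #4:1@96]
After op 5 [order #5] market_sell(qty=7): fills=none; bids=[-] asks=[#3:2@96 #4:1@96]
After op 6 [order #6] limit_sell(price=98, qty=1): fills=none; bids=[-] asks=[#3:2@96 #4:1@96 #6:1@98]
After op 7 [order #7] limit_buy(price=100, qty=7): fills=#7x#3:2@96 #7x#4:1@96 #7x#6:1@98; bids=[#7:3@100] asks=[-]
After op 8 cancel(order #7): fills=none; bids=[-] asks=[-]
After op 9 cancel(order #4): fills=none; bids=[-] asks=[-]
After op 10 [order #8] limit_sell(price=105, qty=10): fills=none; bids=[-] asks=[#8:10@105]

Answer: 9@98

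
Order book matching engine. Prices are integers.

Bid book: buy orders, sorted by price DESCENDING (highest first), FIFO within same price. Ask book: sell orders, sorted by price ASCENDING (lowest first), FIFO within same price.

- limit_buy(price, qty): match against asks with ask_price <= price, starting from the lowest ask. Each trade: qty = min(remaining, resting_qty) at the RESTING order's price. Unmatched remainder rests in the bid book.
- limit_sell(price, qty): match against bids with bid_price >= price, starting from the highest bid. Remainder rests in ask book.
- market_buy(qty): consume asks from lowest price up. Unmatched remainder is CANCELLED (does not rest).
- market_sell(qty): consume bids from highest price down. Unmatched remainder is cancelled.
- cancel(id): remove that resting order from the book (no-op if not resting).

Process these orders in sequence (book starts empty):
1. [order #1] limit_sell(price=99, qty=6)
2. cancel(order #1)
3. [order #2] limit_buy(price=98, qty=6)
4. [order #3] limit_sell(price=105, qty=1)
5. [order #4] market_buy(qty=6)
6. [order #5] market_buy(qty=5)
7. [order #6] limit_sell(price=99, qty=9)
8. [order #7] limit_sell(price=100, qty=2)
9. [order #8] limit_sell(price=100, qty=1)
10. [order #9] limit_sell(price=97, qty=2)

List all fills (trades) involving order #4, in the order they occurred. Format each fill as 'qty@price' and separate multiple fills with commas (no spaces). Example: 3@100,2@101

Answer: 1@105

Derivation:
After op 1 [order #1] limit_sell(price=99, qty=6): fills=none; bids=[-] asks=[#1:6@99]
After op 2 cancel(order #1): fills=none; bids=[-] asks=[-]
After op 3 [order #2] limit_buy(price=98, qty=6): fills=none; bids=[#2:6@98] asks=[-]
After op 4 [order #3] limit_sell(price=105, qty=1): fills=none; bids=[#2:6@98] asks=[#3:1@105]
After op 5 [order #4] market_buy(qty=6): fills=#4x#3:1@105; bids=[#2:6@98] asks=[-]
After op 6 [order #5] market_buy(qty=5): fills=none; bids=[#2:6@98] asks=[-]
After op 7 [order #6] limit_sell(price=99, qty=9): fills=none; bids=[#2:6@98] asks=[#6:9@99]
After op 8 [order #7] limit_sell(price=100, qty=2): fills=none; bids=[#2:6@98] asks=[#6:9@99 #7:2@100]
After op 9 [order #8] limit_sell(price=100, qty=1): fills=none; bids=[#2:6@98] asks=[#6:9@99 #7:2@100 #8:1@100]
After op 10 [order #9] limit_sell(price=97, qty=2): fills=#2x#9:2@98; bids=[#2:4@98] asks=[#6:9@99 #7:2@100 #8:1@100]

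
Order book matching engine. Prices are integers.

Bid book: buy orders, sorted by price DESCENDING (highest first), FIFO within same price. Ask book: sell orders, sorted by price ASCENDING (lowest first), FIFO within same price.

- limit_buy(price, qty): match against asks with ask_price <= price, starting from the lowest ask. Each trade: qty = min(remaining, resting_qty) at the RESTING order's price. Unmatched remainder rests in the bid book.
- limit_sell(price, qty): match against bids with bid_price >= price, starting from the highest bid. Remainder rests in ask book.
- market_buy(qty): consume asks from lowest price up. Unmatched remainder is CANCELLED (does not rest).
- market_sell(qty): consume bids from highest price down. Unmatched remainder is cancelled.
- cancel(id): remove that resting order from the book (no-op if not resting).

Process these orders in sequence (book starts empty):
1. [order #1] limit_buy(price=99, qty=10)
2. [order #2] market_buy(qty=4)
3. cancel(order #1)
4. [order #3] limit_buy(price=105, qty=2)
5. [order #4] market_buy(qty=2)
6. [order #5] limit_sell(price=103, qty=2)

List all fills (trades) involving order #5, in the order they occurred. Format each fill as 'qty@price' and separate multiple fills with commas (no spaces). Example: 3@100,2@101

Answer: 2@105

Derivation:
After op 1 [order #1] limit_buy(price=99, qty=10): fills=none; bids=[#1:10@99] asks=[-]
After op 2 [order #2] market_buy(qty=4): fills=none; bids=[#1:10@99] asks=[-]
After op 3 cancel(order #1): fills=none; bids=[-] asks=[-]
After op 4 [order #3] limit_buy(price=105, qty=2): fills=none; bids=[#3:2@105] asks=[-]
After op 5 [order #4] market_buy(qty=2): fills=none; bids=[#3:2@105] asks=[-]
After op 6 [order #5] limit_sell(price=103, qty=2): fills=#3x#5:2@105; bids=[-] asks=[-]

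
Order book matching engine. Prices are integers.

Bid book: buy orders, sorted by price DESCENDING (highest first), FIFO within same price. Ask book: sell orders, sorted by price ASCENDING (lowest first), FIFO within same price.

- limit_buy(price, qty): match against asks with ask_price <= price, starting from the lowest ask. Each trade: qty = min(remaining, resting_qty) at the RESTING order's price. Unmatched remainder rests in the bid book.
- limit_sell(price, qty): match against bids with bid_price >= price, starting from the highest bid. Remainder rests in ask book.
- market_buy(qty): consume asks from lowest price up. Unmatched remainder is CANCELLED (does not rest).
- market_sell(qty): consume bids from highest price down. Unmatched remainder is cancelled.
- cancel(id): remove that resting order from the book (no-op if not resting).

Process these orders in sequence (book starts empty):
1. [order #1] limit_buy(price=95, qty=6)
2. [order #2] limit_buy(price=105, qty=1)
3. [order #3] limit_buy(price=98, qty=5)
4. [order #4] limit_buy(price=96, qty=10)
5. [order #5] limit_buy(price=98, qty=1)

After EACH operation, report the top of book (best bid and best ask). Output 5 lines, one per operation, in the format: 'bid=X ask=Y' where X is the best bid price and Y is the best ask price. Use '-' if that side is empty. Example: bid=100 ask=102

Answer: bid=95 ask=-
bid=105 ask=-
bid=105 ask=-
bid=105 ask=-
bid=105 ask=-

Derivation:
After op 1 [order #1] limit_buy(price=95, qty=6): fills=none; bids=[#1:6@95] asks=[-]
After op 2 [order #2] limit_buy(price=105, qty=1): fills=none; bids=[#2:1@105 #1:6@95] asks=[-]
After op 3 [order #3] limit_buy(price=98, qty=5): fills=none; bids=[#2:1@105 #3:5@98 #1:6@95] asks=[-]
After op 4 [order #4] limit_buy(price=96, qty=10): fills=none; bids=[#2:1@105 #3:5@98 #4:10@96 #1:6@95] asks=[-]
After op 5 [order #5] limit_buy(price=98, qty=1): fills=none; bids=[#2:1@105 #3:5@98 #5:1@98 #4:10@96 #1:6@95] asks=[-]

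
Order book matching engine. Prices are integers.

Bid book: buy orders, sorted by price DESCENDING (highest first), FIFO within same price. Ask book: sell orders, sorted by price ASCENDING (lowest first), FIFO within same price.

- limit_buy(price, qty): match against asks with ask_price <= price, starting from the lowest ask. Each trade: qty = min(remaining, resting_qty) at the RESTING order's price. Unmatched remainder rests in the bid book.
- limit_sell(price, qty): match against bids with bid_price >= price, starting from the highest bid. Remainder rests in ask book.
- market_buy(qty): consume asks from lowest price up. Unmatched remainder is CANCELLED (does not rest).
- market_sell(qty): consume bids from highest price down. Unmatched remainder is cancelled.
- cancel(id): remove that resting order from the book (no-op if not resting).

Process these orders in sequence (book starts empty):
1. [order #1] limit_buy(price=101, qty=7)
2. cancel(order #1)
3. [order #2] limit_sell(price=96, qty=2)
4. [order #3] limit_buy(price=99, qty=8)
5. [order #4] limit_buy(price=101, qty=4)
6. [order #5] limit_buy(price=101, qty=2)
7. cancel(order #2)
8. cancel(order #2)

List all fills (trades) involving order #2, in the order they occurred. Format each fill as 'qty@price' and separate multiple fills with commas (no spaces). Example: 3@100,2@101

After op 1 [order #1] limit_buy(price=101, qty=7): fills=none; bids=[#1:7@101] asks=[-]
After op 2 cancel(order #1): fills=none; bids=[-] asks=[-]
After op 3 [order #2] limit_sell(price=96, qty=2): fills=none; bids=[-] asks=[#2:2@96]
After op 4 [order #3] limit_buy(price=99, qty=8): fills=#3x#2:2@96; bids=[#3:6@99] asks=[-]
After op 5 [order #4] limit_buy(price=101, qty=4): fills=none; bids=[#4:4@101 #3:6@99] asks=[-]
After op 6 [order #5] limit_buy(price=101, qty=2): fills=none; bids=[#4:4@101 #5:2@101 #3:6@99] asks=[-]
After op 7 cancel(order #2): fills=none; bids=[#4:4@101 #5:2@101 #3:6@99] asks=[-]
After op 8 cancel(order #2): fills=none; bids=[#4:4@101 #5:2@101 #3:6@99] asks=[-]

Answer: 2@96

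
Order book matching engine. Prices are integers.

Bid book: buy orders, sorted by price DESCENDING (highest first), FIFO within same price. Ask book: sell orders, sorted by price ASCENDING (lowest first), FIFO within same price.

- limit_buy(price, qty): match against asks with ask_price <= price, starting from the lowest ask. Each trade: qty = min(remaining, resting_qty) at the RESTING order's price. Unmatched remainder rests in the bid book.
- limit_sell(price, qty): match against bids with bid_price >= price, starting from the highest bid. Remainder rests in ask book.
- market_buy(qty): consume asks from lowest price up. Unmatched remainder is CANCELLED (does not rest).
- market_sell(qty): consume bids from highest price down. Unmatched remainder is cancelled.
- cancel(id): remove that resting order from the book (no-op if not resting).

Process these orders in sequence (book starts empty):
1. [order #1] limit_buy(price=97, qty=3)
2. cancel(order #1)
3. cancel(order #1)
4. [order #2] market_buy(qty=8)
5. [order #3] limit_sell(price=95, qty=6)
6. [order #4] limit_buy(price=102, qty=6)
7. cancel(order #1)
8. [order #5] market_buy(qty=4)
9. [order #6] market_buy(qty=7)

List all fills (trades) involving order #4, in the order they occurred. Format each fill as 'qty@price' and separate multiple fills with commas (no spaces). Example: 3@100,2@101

Answer: 6@95

Derivation:
After op 1 [order #1] limit_buy(price=97, qty=3): fills=none; bids=[#1:3@97] asks=[-]
After op 2 cancel(order #1): fills=none; bids=[-] asks=[-]
After op 3 cancel(order #1): fills=none; bids=[-] asks=[-]
After op 4 [order #2] market_buy(qty=8): fills=none; bids=[-] asks=[-]
After op 5 [order #3] limit_sell(price=95, qty=6): fills=none; bids=[-] asks=[#3:6@95]
After op 6 [order #4] limit_buy(price=102, qty=6): fills=#4x#3:6@95; bids=[-] asks=[-]
After op 7 cancel(order #1): fills=none; bids=[-] asks=[-]
After op 8 [order #5] market_buy(qty=4): fills=none; bids=[-] asks=[-]
After op 9 [order #6] market_buy(qty=7): fills=none; bids=[-] asks=[-]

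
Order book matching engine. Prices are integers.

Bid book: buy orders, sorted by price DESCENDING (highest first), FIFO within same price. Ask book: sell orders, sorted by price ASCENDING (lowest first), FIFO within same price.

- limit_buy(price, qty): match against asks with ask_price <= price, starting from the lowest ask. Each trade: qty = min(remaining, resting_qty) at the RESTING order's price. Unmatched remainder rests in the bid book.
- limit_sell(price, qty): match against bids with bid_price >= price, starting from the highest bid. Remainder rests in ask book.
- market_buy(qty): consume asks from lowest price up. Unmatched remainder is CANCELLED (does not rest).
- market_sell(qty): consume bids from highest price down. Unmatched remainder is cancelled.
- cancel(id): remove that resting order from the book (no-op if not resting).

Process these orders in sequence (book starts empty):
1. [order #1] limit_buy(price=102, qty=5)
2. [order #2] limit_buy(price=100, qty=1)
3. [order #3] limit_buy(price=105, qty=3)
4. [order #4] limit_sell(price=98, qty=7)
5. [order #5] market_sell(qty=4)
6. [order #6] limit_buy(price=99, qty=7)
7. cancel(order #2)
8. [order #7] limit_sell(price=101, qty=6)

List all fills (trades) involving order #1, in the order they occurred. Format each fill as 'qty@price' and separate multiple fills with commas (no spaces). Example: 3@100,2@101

After op 1 [order #1] limit_buy(price=102, qty=5): fills=none; bids=[#1:5@102] asks=[-]
After op 2 [order #2] limit_buy(price=100, qty=1): fills=none; bids=[#1:5@102 #2:1@100] asks=[-]
After op 3 [order #3] limit_buy(price=105, qty=3): fills=none; bids=[#3:3@105 #1:5@102 #2:1@100] asks=[-]
After op 4 [order #4] limit_sell(price=98, qty=7): fills=#3x#4:3@105 #1x#4:4@102; bids=[#1:1@102 #2:1@100] asks=[-]
After op 5 [order #5] market_sell(qty=4): fills=#1x#5:1@102 #2x#5:1@100; bids=[-] asks=[-]
After op 6 [order #6] limit_buy(price=99, qty=7): fills=none; bids=[#6:7@99] asks=[-]
After op 7 cancel(order #2): fills=none; bids=[#6:7@99] asks=[-]
After op 8 [order #7] limit_sell(price=101, qty=6): fills=none; bids=[#6:7@99] asks=[#7:6@101]

Answer: 4@102,1@102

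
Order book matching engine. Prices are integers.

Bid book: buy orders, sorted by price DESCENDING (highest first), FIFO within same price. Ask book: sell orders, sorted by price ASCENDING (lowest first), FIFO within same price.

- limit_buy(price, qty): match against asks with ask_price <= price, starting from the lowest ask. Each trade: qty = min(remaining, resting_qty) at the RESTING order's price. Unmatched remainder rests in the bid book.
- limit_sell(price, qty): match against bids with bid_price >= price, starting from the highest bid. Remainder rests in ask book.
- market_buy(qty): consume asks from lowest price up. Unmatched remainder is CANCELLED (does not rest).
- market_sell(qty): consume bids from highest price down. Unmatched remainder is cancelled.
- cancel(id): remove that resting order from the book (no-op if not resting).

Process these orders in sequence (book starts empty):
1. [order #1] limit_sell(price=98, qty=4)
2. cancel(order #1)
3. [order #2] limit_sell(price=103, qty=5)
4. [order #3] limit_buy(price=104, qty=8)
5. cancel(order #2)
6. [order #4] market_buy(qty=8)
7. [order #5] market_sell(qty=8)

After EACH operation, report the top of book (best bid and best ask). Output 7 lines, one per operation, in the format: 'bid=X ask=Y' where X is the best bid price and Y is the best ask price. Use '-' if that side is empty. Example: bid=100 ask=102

After op 1 [order #1] limit_sell(price=98, qty=4): fills=none; bids=[-] asks=[#1:4@98]
After op 2 cancel(order #1): fills=none; bids=[-] asks=[-]
After op 3 [order #2] limit_sell(price=103, qty=5): fills=none; bids=[-] asks=[#2:5@103]
After op 4 [order #3] limit_buy(price=104, qty=8): fills=#3x#2:5@103; bids=[#3:3@104] asks=[-]
After op 5 cancel(order #2): fills=none; bids=[#3:3@104] asks=[-]
After op 6 [order #4] market_buy(qty=8): fills=none; bids=[#3:3@104] asks=[-]
After op 7 [order #5] market_sell(qty=8): fills=#3x#5:3@104; bids=[-] asks=[-]

Answer: bid=- ask=98
bid=- ask=-
bid=- ask=103
bid=104 ask=-
bid=104 ask=-
bid=104 ask=-
bid=- ask=-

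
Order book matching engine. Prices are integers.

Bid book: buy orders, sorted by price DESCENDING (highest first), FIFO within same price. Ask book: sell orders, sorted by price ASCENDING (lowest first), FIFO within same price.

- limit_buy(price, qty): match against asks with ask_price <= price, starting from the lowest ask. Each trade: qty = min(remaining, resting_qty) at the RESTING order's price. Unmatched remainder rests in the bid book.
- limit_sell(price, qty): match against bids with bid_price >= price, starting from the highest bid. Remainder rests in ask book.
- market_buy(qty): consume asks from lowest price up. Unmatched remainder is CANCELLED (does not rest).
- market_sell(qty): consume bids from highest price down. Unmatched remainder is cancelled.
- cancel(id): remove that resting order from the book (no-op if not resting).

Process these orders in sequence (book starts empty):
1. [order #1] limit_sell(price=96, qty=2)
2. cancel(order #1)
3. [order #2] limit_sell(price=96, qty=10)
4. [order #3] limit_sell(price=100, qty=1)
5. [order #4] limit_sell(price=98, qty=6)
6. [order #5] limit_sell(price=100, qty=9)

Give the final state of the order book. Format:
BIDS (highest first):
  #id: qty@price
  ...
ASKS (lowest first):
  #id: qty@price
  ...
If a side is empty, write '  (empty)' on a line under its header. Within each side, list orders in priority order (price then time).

After op 1 [order #1] limit_sell(price=96, qty=2): fills=none; bids=[-] asks=[#1:2@96]
After op 2 cancel(order #1): fills=none; bids=[-] asks=[-]
After op 3 [order #2] limit_sell(price=96, qty=10): fills=none; bids=[-] asks=[#2:10@96]
After op 4 [order #3] limit_sell(price=100, qty=1): fills=none; bids=[-] asks=[#2:10@96 #3:1@100]
After op 5 [order #4] limit_sell(price=98, qty=6): fills=none; bids=[-] asks=[#2:10@96 #4:6@98 #3:1@100]
After op 6 [order #5] limit_sell(price=100, qty=9): fills=none; bids=[-] asks=[#2:10@96 #4:6@98 #3:1@100 #5:9@100]

Answer: BIDS (highest first):
  (empty)
ASKS (lowest first):
  #2: 10@96
  #4: 6@98
  #3: 1@100
  #5: 9@100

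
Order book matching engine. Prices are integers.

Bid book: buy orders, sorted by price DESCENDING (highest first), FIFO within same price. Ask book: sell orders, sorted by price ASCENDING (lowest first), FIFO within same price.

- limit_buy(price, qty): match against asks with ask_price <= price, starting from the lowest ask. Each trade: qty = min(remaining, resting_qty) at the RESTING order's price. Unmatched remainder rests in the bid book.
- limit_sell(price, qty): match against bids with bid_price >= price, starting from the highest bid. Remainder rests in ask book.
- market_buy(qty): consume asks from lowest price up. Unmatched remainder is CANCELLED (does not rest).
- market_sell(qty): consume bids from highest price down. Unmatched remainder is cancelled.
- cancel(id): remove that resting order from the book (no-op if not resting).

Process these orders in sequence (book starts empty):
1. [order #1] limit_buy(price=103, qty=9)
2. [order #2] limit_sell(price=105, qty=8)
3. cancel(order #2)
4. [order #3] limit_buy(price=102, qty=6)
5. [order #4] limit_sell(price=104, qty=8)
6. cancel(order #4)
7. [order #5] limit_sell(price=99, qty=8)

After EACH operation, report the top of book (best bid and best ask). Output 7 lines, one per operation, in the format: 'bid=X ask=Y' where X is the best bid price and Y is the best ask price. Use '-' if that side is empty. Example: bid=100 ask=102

Answer: bid=103 ask=-
bid=103 ask=105
bid=103 ask=-
bid=103 ask=-
bid=103 ask=104
bid=103 ask=-
bid=103 ask=-

Derivation:
After op 1 [order #1] limit_buy(price=103, qty=9): fills=none; bids=[#1:9@103] asks=[-]
After op 2 [order #2] limit_sell(price=105, qty=8): fills=none; bids=[#1:9@103] asks=[#2:8@105]
After op 3 cancel(order #2): fills=none; bids=[#1:9@103] asks=[-]
After op 4 [order #3] limit_buy(price=102, qty=6): fills=none; bids=[#1:9@103 #3:6@102] asks=[-]
After op 5 [order #4] limit_sell(price=104, qty=8): fills=none; bids=[#1:9@103 #3:6@102] asks=[#4:8@104]
After op 6 cancel(order #4): fills=none; bids=[#1:9@103 #3:6@102] asks=[-]
After op 7 [order #5] limit_sell(price=99, qty=8): fills=#1x#5:8@103; bids=[#1:1@103 #3:6@102] asks=[-]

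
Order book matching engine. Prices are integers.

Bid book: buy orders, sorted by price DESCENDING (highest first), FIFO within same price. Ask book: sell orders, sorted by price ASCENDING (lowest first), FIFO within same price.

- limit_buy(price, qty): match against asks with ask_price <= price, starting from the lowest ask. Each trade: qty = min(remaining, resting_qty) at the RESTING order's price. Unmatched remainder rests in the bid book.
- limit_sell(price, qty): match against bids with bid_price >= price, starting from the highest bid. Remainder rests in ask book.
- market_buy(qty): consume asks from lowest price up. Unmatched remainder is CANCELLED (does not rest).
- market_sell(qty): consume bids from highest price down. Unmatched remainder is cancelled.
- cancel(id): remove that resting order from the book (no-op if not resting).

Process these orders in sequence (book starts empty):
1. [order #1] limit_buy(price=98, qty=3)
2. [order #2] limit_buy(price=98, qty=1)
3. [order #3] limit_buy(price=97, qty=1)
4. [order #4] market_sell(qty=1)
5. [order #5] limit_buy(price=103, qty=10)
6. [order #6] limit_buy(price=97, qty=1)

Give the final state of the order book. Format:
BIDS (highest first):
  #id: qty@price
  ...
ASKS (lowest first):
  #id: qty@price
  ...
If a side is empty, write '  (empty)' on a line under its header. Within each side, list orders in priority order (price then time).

After op 1 [order #1] limit_buy(price=98, qty=3): fills=none; bids=[#1:3@98] asks=[-]
After op 2 [order #2] limit_buy(price=98, qty=1): fills=none; bids=[#1:3@98 #2:1@98] asks=[-]
After op 3 [order #3] limit_buy(price=97, qty=1): fills=none; bids=[#1:3@98 #2:1@98 #3:1@97] asks=[-]
After op 4 [order #4] market_sell(qty=1): fills=#1x#4:1@98; bids=[#1:2@98 #2:1@98 #3:1@97] asks=[-]
After op 5 [order #5] limit_buy(price=103, qty=10): fills=none; bids=[#5:10@103 #1:2@98 #2:1@98 #3:1@97] asks=[-]
After op 6 [order #6] limit_buy(price=97, qty=1): fills=none; bids=[#5:10@103 #1:2@98 #2:1@98 #3:1@97 #6:1@97] asks=[-]

Answer: BIDS (highest first):
  #5: 10@103
  #1: 2@98
  #2: 1@98
  #3: 1@97
  #6: 1@97
ASKS (lowest first):
  (empty)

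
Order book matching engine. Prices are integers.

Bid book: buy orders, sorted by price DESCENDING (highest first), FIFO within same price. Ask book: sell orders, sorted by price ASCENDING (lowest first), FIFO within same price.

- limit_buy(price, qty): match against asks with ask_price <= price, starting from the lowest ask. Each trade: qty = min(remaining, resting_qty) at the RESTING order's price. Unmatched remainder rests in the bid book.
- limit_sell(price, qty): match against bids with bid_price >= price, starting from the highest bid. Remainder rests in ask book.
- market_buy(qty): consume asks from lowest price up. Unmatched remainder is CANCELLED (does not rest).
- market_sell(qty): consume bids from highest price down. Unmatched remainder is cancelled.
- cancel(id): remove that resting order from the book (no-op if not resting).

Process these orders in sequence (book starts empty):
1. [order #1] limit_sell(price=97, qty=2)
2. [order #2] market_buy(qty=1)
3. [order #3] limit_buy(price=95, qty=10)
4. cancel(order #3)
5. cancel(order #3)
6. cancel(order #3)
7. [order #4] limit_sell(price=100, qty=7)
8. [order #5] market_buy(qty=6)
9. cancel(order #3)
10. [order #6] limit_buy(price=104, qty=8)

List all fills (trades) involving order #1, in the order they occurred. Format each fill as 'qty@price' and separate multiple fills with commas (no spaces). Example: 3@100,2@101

Answer: 1@97,1@97

Derivation:
After op 1 [order #1] limit_sell(price=97, qty=2): fills=none; bids=[-] asks=[#1:2@97]
After op 2 [order #2] market_buy(qty=1): fills=#2x#1:1@97; bids=[-] asks=[#1:1@97]
After op 3 [order #3] limit_buy(price=95, qty=10): fills=none; bids=[#3:10@95] asks=[#1:1@97]
After op 4 cancel(order #3): fills=none; bids=[-] asks=[#1:1@97]
After op 5 cancel(order #3): fills=none; bids=[-] asks=[#1:1@97]
After op 6 cancel(order #3): fills=none; bids=[-] asks=[#1:1@97]
After op 7 [order #4] limit_sell(price=100, qty=7): fills=none; bids=[-] asks=[#1:1@97 #4:7@100]
After op 8 [order #5] market_buy(qty=6): fills=#5x#1:1@97 #5x#4:5@100; bids=[-] asks=[#4:2@100]
After op 9 cancel(order #3): fills=none; bids=[-] asks=[#4:2@100]
After op 10 [order #6] limit_buy(price=104, qty=8): fills=#6x#4:2@100; bids=[#6:6@104] asks=[-]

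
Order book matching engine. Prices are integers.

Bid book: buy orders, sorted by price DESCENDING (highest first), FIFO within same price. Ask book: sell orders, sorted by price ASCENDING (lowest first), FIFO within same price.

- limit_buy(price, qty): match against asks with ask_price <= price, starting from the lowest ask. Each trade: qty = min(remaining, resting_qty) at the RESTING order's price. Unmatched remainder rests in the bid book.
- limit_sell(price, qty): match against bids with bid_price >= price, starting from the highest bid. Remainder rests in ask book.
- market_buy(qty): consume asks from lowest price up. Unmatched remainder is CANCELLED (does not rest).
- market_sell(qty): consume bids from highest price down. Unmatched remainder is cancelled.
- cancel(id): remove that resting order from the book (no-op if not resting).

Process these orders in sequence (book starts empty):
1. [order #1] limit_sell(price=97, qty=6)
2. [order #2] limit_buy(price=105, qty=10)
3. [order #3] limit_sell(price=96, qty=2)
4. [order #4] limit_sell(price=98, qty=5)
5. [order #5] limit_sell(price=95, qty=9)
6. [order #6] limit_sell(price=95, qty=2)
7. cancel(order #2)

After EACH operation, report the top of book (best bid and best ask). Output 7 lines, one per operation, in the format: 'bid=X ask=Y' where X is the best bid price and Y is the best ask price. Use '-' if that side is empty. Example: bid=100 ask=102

Answer: bid=- ask=97
bid=105 ask=-
bid=105 ask=-
bid=- ask=98
bid=- ask=95
bid=- ask=95
bid=- ask=95

Derivation:
After op 1 [order #1] limit_sell(price=97, qty=6): fills=none; bids=[-] asks=[#1:6@97]
After op 2 [order #2] limit_buy(price=105, qty=10): fills=#2x#1:6@97; bids=[#2:4@105] asks=[-]
After op 3 [order #3] limit_sell(price=96, qty=2): fills=#2x#3:2@105; bids=[#2:2@105] asks=[-]
After op 4 [order #4] limit_sell(price=98, qty=5): fills=#2x#4:2@105; bids=[-] asks=[#4:3@98]
After op 5 [order #5] limit_sell(price=95, qty=9): fills=none; bids=[-] asks=[#5:9@95 #4:3@98]
After op 6 [order #6] limit_sell(price=95, qty=2): fills=none; bids=[-] asks=[#5:9@95 #6:2@95 #4:3@98]
After op 7 cancel(order #2): fills=none; bids=[-] asks=[#5:9@95 #6:2@95 #4:3@98]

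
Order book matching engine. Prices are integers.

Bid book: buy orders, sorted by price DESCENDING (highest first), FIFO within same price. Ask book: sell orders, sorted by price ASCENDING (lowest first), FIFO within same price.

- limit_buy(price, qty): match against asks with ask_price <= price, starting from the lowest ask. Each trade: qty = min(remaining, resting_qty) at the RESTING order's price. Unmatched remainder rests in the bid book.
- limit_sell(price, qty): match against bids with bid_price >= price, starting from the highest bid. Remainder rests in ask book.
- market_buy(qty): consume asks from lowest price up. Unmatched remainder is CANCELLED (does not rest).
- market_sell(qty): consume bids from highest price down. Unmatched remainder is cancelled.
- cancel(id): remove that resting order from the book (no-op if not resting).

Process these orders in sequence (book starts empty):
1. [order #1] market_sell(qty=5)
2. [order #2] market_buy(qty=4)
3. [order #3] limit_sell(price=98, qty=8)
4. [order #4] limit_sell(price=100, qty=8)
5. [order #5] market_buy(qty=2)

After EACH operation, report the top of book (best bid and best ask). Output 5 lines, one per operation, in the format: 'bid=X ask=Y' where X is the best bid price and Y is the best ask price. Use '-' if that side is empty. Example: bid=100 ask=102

After op 1 [order #1] market_sell(qty=5): fills=none; bids=[-] asks=[-]
After op 2 [order #2] market_buy(qty=4): fills=none; bids=[-] asks=[-]
After op 3 [order #3] limit_sell(price=98, qty=8): fills=none; bids=[-] asks=[#3:8@98]
After op 4 [order #4] limit_sell(price=100, qty=8): fills=none; bids=[-] asks=[#3:8@98 #4:8@100]
After op 5 [order #5] market_buy(qty=2): fills=#5x#3:2@98; bids=[-] asks=[#3:6@98 #4:8@100]

Answer: bid=- ask=-
bid=- ask=-
bid=- ask=98
bid=- ask=98
bid=- ask=98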